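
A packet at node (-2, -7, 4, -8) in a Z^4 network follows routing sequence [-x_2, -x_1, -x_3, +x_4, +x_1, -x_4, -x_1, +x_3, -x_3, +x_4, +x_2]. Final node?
(-3, -7, 3, -7)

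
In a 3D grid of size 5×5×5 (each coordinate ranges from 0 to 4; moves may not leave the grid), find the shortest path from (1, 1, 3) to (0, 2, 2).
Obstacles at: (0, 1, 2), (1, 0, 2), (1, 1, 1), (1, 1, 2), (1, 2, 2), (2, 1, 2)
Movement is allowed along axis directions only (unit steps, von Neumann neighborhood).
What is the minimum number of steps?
3
(one shortest path: (1, 1, 3) → (0, 1, 3) → (0, 2, 3) → (0, 2, 2))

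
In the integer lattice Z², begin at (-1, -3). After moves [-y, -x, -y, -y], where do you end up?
(-2, -6)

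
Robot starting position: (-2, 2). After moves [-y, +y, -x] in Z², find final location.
(-3, 2)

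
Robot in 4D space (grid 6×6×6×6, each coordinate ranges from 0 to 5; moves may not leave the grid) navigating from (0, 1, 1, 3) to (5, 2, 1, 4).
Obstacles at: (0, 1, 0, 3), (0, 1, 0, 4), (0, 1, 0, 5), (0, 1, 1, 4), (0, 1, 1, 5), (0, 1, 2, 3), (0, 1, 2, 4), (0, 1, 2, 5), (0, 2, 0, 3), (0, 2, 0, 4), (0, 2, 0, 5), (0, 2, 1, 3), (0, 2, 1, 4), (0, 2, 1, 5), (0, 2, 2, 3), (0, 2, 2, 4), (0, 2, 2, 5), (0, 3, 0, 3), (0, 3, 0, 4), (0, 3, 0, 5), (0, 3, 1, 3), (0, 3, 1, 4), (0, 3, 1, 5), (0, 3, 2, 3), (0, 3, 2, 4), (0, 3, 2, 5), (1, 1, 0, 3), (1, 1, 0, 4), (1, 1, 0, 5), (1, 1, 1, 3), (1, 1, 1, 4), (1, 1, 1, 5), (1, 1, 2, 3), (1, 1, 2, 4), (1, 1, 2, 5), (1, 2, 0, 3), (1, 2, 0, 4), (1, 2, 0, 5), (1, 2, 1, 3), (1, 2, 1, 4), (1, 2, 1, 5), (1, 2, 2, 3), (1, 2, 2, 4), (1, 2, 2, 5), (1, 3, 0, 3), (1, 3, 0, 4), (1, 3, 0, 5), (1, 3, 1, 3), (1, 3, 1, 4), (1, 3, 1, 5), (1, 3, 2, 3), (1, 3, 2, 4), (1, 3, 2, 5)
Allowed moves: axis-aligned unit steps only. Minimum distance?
9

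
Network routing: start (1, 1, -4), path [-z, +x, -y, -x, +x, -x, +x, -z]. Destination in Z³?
(2, 0, -6)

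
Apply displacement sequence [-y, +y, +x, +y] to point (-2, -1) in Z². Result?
(-1, 0)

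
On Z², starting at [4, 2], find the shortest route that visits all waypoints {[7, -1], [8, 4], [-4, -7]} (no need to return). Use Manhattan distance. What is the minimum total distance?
29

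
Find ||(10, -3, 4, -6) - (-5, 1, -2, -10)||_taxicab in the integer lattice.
29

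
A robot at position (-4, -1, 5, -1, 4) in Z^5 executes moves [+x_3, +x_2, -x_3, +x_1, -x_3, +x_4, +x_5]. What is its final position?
(-3, 0, 4, 0, 5)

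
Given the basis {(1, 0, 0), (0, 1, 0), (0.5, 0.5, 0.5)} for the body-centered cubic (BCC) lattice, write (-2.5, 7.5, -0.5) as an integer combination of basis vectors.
-2b₁ + 8b₂ - b₃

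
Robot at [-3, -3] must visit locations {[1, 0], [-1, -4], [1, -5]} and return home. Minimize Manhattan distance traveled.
18
(one optimal route: (-3, -3) → (1, 0) → (1, -5) → (-1, -4) → (-3, -3))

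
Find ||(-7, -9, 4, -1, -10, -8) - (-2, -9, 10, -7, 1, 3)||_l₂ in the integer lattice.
18.412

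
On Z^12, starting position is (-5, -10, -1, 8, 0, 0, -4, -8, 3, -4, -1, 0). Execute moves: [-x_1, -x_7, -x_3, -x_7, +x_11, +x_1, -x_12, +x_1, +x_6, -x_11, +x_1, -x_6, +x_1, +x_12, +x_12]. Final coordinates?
(-2, -10, -2, 8, 0, 0, -6, -8, 3, -4, -1, 1)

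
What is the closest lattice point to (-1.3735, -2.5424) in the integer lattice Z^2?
(-1, -3)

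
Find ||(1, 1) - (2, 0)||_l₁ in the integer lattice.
2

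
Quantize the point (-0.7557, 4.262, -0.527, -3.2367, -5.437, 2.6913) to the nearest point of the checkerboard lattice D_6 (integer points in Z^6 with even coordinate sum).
(-1, 4, 0, -3, -5, 3)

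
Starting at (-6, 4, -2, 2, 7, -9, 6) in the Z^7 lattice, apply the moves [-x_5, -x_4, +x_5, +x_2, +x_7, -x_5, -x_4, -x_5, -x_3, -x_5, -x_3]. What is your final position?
(-6, 5, -4, 0, 4, -9, 7)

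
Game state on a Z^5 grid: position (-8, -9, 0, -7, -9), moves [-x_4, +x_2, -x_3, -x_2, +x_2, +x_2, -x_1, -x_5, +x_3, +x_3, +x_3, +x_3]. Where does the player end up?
(-9, -7, 3, -8, -10)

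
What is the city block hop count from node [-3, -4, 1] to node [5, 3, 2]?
16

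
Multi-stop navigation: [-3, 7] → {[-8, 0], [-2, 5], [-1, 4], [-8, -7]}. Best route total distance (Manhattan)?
23
(one optimal route: (-3, 7) → (-2, 5) → (-1, 4) → (-8, 0) → (-8, -7))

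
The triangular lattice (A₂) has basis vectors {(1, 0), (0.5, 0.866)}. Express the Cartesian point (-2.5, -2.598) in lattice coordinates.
-b₁ - 3b₂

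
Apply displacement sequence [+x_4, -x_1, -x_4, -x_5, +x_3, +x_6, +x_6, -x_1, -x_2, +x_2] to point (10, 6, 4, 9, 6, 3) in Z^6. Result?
(8, 6, 5, 9, 5, 5)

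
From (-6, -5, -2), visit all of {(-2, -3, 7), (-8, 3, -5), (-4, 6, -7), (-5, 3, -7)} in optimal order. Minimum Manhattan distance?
47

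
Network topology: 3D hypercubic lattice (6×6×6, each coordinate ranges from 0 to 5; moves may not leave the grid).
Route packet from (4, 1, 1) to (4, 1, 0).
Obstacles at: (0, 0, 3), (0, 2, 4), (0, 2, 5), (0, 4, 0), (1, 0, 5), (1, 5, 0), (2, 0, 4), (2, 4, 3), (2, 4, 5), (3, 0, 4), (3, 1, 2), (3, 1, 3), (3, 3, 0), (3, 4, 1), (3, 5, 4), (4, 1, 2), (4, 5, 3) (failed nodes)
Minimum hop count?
1
(one shortest path: (4, 1, 1) → (4, 1, 0))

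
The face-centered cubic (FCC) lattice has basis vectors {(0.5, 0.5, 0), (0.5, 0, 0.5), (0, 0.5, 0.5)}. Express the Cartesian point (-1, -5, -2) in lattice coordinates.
-4b₁ + 2b₂ - 6b₃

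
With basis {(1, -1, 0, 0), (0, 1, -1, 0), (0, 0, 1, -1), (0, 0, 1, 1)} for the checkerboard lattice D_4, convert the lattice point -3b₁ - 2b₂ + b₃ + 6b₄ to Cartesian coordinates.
(-3, 1, 9, 5)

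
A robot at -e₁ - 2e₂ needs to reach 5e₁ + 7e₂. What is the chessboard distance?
9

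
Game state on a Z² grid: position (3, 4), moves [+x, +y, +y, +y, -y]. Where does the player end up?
(4, 6)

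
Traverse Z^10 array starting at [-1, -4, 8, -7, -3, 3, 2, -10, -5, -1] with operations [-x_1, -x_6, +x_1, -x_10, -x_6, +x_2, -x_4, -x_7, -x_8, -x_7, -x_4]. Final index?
(-1, -3, 8, -9, -3, 1, 0, -11, -5, -2)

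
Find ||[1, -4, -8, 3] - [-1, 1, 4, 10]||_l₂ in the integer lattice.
14.8997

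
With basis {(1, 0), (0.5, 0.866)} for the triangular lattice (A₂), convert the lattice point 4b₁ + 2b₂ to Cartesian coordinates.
(5, 1.732)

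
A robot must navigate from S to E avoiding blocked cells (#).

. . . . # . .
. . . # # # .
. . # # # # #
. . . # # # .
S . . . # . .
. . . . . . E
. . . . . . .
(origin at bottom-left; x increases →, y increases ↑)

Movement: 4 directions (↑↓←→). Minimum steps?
7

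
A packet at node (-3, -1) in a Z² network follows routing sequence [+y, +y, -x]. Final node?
(-4, 1)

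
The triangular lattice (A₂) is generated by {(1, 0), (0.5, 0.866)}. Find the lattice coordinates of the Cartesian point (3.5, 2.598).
2b₁ + 3b₂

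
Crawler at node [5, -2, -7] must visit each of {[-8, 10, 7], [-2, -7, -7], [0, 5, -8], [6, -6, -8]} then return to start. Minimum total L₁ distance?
94
(one optimal route: (5, -2, -7) → (0, 5, -8) → (-8, 10, 7) → (-2, -7, -7) → (6, -6, -8) → (5, -2, -7))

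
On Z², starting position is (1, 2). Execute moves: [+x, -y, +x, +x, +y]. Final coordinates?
(4, 2)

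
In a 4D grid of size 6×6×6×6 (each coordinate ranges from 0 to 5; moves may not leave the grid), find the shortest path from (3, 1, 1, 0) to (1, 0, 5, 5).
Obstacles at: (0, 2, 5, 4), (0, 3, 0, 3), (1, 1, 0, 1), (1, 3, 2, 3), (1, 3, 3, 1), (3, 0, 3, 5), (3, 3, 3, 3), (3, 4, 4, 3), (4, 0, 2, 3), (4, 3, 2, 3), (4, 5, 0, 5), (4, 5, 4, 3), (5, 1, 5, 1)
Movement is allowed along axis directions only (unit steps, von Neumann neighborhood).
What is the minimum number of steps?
12
(one shortest path: (3, 1, 1, 0) → (2, 1, 1, 0) → (1, 1, 1, 0) → (1, 0, 1, 0) → (1, 0, 2, 0) → (1, 0, 3, 0) → (1, 0, 4, 0) → (1, 0, 5, 0) → (1, 0, 5, 1) → (1, 0, 5, 2) → (1, 0, 5, 3) → (1, 0, 5, 4) → (1, 0, 5, 5))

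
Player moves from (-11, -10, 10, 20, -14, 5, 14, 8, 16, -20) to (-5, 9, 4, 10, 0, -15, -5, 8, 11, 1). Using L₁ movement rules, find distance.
120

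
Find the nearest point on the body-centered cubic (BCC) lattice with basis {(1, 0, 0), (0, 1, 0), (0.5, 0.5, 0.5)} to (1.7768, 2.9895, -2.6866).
(2, 3, -3)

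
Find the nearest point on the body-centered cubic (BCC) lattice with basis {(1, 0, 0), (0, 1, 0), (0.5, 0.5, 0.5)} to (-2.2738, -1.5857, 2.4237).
(-2.5, -1.5, 2.5)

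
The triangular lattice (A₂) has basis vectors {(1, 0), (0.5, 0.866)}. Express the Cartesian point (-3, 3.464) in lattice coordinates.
-5b₁ + 4b₂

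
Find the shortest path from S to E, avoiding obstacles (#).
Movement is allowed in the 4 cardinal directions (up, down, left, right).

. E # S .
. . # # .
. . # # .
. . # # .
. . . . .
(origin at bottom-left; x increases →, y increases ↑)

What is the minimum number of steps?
12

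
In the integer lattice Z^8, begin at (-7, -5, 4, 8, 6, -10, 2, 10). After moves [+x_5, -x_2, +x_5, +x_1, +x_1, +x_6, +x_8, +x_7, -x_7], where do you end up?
(-5, -6, 4, 8, 8, -9, 2, 11)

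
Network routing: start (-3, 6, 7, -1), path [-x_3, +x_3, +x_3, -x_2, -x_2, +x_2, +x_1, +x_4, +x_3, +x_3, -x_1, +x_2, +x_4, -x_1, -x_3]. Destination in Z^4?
(-4, 6, 9, 1)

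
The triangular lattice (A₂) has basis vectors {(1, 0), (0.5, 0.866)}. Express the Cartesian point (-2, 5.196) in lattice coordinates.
-5b₁ + 6b₂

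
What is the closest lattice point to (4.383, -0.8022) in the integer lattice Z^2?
(4, -1)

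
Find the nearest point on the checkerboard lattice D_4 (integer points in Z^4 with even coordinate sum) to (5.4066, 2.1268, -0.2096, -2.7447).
(5, 2, 0, -3)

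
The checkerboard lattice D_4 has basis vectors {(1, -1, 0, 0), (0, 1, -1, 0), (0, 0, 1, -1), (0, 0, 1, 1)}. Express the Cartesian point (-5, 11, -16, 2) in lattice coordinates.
-5b₁ + 6b₂ - 6b₃ - 4b₄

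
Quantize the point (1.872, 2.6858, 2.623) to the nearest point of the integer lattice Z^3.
(2, 3, 3)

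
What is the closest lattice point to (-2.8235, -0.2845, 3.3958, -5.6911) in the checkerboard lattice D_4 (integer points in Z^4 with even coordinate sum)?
(-3, 0, 3, -6)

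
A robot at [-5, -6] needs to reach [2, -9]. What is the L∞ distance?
7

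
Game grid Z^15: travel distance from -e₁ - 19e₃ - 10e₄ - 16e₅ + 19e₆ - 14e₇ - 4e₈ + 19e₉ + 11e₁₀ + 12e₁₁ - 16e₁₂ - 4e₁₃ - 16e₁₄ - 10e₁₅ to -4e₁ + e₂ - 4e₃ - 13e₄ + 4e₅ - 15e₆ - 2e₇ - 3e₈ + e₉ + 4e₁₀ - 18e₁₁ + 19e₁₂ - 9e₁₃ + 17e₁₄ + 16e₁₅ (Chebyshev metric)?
35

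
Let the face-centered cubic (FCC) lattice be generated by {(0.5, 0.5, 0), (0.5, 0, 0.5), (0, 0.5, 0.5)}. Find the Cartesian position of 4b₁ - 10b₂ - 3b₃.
(-3, 0.5, -6.5)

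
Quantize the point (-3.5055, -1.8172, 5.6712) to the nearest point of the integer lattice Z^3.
(-4, -2, 6)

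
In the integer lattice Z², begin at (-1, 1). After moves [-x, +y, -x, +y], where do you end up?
(-3, 3)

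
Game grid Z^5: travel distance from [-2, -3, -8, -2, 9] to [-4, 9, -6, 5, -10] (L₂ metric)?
23.7065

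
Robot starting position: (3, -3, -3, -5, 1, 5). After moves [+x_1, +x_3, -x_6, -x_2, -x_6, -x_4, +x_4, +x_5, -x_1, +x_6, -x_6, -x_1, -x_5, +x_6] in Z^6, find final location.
(2, -4, -2, -5, 1, 4)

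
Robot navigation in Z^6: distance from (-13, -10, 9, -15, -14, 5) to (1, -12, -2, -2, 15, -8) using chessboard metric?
29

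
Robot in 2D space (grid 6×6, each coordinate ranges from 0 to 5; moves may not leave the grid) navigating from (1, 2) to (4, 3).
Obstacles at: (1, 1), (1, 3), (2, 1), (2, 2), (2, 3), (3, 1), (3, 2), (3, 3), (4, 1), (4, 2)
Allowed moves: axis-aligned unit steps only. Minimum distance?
8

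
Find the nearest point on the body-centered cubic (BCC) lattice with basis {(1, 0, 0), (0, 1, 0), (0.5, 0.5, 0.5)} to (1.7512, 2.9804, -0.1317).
(2, 3, 0)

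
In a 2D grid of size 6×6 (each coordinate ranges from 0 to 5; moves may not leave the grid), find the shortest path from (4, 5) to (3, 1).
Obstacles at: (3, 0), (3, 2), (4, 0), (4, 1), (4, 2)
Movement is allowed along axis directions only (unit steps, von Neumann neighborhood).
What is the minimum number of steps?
7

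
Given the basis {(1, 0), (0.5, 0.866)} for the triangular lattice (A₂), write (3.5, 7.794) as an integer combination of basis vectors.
-b₁ + 9b₂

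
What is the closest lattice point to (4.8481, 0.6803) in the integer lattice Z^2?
(5, 1)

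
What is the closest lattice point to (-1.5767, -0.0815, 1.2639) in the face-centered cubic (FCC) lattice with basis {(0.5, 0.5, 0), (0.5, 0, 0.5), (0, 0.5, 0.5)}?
(-1.5, 0, 1.5)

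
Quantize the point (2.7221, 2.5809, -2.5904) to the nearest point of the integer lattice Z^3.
(3, 3, -3)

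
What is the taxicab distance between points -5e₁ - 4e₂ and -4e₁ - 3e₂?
2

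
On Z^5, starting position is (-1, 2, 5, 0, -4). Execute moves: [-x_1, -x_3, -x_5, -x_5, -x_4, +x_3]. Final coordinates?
(-2, 2, 5, -1, -6)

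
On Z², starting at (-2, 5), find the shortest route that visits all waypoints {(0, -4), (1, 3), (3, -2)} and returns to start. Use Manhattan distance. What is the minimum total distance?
28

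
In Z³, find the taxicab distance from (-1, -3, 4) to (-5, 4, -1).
16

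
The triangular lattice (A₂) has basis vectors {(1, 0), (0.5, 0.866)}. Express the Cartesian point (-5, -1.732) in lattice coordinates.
-4b₁ - 2b₂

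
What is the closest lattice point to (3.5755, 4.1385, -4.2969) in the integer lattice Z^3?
(4, 4, -4)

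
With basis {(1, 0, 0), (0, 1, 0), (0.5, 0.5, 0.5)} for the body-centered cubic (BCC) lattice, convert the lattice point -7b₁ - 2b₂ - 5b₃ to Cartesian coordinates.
(-9.5, -4.5, -2.5)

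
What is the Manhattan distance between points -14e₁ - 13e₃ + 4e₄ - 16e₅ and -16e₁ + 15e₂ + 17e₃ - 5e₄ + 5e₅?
77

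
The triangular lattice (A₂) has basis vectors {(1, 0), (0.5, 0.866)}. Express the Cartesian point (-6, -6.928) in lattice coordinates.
-2b₁ - 8b₂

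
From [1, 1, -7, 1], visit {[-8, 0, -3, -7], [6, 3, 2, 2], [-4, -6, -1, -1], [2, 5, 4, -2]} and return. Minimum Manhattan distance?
92
(one optimal route: (1, 1, -7, 1) → (-8, 0, -3, -7) → (-4, -6, -1, -1) → (2, 5, 4, -2) → (6, 3, 2, 2) → (1, 1, -7, 1))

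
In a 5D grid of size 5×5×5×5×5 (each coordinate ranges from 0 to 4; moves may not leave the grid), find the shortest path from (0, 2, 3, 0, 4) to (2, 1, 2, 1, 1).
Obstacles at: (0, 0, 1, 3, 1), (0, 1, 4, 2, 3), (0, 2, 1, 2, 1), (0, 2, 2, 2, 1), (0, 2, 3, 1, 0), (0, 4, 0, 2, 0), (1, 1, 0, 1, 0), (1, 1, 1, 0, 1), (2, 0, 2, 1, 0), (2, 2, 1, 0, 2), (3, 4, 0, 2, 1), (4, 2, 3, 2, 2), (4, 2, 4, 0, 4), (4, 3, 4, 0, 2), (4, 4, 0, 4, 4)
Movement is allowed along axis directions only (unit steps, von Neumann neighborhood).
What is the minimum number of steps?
8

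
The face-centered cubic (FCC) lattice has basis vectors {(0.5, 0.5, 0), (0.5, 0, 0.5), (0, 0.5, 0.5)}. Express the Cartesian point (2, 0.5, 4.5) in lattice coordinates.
-2b₁ + 6b₂ + 3b₃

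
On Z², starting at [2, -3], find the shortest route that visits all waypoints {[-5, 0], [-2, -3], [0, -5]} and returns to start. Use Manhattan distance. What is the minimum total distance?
24
(one optimal route: (2, -3) → (-5, 0) → (-2, -3) → (0, -5) → (2, -3))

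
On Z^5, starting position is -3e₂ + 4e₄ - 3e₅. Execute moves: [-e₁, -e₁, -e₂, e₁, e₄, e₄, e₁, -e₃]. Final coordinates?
(0, -4, -1, 6, -3)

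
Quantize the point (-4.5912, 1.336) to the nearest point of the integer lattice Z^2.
(-5, 1)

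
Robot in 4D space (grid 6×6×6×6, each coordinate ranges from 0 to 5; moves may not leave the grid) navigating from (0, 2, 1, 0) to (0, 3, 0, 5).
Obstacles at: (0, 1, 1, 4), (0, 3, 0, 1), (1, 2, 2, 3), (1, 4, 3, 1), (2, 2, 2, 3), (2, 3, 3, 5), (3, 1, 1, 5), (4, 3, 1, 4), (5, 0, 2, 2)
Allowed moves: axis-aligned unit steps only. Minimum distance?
7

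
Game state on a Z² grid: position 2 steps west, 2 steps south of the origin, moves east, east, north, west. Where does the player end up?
(-1, -1)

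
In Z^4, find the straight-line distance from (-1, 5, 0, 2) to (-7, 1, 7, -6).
12.8452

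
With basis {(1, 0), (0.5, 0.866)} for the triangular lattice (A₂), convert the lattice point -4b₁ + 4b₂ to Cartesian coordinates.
(-2, 3.464)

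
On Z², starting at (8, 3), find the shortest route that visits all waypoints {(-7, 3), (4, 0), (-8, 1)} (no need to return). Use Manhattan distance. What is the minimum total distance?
23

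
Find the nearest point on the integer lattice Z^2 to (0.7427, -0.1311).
(1, 0)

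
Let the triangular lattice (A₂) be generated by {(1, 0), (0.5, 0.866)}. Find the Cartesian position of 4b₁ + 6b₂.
(7, 5.196)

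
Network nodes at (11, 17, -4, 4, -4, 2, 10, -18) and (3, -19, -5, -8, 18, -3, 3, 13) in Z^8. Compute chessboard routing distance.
36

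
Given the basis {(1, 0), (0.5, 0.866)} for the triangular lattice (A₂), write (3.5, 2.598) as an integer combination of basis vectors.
2b₁ + 3b₂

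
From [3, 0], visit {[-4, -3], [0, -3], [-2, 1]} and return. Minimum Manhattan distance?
22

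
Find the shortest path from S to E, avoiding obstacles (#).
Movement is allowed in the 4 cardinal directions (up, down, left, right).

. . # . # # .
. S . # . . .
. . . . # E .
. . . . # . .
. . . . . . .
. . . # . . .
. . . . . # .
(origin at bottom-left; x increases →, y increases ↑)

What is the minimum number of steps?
9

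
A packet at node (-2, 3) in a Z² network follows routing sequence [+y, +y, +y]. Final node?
(-2, 6)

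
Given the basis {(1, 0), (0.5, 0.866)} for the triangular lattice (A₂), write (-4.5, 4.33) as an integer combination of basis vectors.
-7b₁ + 5b₂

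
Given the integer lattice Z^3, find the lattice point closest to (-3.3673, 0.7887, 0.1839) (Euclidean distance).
(-3, 1, 0)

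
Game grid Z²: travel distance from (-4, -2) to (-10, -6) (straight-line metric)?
7.2111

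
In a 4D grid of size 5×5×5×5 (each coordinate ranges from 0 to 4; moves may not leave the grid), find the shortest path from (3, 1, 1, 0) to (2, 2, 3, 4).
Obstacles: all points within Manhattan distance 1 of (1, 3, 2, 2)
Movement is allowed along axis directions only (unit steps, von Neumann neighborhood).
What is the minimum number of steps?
8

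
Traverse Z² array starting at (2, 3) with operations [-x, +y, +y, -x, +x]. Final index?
(1, 5)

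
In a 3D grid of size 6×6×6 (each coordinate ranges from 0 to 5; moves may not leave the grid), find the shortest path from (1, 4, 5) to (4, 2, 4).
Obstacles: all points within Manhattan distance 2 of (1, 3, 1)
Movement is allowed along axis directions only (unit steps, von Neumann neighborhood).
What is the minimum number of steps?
6
(one shortest path: (1, 4, 5) → (2, 4, 5) → (3, 4, 5) → (4, 4, 5) → (4, 3, 5) → (4, 2, 5) → (4, 2, 4))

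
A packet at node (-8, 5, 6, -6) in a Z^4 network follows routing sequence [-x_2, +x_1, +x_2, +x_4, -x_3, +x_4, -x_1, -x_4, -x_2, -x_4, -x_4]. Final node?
(-8, 4, 5, -7)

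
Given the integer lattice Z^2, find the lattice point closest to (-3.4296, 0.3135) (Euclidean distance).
(-3, 0)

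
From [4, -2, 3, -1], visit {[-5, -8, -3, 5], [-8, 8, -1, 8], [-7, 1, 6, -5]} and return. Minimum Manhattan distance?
100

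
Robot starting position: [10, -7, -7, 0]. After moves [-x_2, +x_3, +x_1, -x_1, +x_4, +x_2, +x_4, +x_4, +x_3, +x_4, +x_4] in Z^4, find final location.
(10, -7, -5, 5)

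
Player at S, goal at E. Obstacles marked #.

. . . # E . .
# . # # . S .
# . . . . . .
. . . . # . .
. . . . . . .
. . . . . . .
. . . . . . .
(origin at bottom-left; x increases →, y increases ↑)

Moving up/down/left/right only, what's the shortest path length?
2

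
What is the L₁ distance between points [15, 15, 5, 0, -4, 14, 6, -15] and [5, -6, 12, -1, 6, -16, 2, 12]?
110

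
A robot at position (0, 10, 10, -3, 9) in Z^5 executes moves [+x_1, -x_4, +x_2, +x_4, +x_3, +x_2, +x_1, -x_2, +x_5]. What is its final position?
(2, 11, 11, -3, 10)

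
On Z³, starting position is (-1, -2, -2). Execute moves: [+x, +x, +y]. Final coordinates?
(1, -1, -2)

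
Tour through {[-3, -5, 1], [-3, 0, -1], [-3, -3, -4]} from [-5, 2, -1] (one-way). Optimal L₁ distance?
17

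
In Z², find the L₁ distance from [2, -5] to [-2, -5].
4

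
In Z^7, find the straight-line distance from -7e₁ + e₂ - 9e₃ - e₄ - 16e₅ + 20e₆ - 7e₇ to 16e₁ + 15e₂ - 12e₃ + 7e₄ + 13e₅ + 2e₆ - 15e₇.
45.0222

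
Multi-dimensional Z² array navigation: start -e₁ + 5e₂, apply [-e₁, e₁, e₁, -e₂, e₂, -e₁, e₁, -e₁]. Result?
(-1, 5)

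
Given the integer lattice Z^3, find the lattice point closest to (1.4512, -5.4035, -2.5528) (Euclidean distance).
(1, -5, -3)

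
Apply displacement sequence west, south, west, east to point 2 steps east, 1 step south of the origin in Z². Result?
(1, -2)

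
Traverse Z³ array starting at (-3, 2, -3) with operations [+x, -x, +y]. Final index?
(-3, 3, -3)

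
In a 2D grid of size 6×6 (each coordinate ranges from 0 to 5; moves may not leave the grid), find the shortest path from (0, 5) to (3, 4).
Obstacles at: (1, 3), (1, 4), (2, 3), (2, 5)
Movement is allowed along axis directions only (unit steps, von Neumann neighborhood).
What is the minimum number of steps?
8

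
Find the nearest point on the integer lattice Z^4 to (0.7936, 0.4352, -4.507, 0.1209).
(1, 0, -5, 0)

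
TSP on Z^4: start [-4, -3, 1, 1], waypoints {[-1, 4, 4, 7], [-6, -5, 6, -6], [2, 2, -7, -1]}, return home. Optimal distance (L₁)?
90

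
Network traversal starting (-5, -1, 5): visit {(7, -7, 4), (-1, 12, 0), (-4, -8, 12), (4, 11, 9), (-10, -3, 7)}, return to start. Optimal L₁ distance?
108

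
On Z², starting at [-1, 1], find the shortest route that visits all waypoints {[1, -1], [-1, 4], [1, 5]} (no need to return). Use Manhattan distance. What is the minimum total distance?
12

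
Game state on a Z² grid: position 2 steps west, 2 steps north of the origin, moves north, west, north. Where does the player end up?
(-3, 4)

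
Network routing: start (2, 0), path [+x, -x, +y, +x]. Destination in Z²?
(3, 1)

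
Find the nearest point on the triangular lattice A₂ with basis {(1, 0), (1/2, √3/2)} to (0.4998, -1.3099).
(0.5, -0.866)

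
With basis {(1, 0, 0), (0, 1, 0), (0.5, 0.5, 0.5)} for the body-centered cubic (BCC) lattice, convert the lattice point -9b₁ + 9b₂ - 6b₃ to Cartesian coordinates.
(-12, 6, -3)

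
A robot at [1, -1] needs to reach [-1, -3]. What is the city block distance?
4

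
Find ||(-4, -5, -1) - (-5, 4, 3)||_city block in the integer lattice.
14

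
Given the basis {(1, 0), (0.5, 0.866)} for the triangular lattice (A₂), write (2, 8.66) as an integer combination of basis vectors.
-3b₁ + 10b₂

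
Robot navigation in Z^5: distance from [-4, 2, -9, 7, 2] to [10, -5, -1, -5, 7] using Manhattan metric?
46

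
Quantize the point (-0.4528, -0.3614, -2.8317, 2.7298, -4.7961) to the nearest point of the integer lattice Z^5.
(0, 0, -3, 3, -5)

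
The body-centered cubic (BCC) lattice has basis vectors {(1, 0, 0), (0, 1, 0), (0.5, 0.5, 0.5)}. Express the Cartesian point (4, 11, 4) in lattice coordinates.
7b₂ + 8b₃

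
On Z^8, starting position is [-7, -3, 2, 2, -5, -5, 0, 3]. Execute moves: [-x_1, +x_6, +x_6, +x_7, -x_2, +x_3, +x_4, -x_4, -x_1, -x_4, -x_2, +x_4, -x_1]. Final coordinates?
(-10, -5, 3, 2, -5, -3, 1, 3)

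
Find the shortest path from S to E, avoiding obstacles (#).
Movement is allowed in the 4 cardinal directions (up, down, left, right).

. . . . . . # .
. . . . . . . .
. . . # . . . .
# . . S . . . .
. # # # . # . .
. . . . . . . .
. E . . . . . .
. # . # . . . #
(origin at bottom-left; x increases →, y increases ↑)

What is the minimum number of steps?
7
(one shortest path: (3, 4) → (4, 4) → (4, 3) → (4, 2) → (3, 2) → (2, 2) → (1, 2) → (1, 1))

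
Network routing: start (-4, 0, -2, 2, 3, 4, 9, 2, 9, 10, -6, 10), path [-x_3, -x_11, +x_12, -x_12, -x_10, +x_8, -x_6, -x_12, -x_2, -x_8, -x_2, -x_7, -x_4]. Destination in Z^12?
(-4, -2, -3, 1, 3, 3, 8, 2, 9, 9, -7, 9)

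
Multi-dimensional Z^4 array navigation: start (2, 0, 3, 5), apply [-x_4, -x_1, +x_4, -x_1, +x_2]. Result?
(0, 1, 3, 5)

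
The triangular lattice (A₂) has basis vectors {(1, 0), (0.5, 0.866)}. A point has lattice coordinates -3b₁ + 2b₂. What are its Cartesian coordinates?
(-2, 1.732)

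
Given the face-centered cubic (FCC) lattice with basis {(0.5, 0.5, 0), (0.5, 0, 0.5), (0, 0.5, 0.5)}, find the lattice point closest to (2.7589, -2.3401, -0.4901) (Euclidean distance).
(3, -2.5, -0.5)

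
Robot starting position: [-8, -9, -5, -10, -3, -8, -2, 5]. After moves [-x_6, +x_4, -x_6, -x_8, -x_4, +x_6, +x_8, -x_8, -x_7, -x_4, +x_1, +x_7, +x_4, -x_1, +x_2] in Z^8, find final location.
(-8, -8, -5, -10, -3, -9, -2, 4)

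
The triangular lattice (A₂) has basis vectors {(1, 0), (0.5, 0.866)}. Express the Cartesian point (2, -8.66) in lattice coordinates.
7b₁ - 10b₂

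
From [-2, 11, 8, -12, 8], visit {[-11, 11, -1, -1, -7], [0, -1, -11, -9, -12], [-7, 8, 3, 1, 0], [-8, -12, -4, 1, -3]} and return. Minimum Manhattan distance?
190
(one optimal route: (-2, 11, 8, -12, 8) → (0, -1, -11, -9, -12) → (-8, -12, -4, 1, -3) → (-11, 11, -1, -1, -7) → (-7, 8, 3, 1, 0) → (-2, 11, 8, -12, 8))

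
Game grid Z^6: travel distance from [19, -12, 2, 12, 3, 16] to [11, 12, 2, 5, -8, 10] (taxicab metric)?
56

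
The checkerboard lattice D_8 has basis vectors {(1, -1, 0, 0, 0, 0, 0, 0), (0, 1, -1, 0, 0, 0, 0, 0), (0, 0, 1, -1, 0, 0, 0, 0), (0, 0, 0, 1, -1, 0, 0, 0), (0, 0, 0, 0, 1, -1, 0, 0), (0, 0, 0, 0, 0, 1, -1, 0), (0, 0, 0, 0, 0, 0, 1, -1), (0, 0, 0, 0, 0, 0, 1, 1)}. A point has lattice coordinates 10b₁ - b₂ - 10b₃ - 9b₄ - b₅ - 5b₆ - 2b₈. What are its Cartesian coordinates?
(10, -11, -9, 1, 8, -4, 3, -2)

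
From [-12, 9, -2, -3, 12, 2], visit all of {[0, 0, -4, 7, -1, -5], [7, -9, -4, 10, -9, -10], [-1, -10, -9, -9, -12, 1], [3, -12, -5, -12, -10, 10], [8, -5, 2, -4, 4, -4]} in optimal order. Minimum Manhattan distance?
192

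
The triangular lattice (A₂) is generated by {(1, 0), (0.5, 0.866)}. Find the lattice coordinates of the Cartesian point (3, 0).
3b₁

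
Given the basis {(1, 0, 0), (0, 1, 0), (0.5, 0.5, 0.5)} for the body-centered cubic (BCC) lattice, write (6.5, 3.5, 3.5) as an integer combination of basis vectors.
3b₁ + 7b₃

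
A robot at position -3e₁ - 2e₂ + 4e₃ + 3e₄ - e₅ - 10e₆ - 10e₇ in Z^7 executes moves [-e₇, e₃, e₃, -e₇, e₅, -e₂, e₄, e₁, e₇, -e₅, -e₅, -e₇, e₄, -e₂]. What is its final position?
(-2, -4, 6, 5, -2, -10, -12)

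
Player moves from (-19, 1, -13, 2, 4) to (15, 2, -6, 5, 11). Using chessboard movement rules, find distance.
34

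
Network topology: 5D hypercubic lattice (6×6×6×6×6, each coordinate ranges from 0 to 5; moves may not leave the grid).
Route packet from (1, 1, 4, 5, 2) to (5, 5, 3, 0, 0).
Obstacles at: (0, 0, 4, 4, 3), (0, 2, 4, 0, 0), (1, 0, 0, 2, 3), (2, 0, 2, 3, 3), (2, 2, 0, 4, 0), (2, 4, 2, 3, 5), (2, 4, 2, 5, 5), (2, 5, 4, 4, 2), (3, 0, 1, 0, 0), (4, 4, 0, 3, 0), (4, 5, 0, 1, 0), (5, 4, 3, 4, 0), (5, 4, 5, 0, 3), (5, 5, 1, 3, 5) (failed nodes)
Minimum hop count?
16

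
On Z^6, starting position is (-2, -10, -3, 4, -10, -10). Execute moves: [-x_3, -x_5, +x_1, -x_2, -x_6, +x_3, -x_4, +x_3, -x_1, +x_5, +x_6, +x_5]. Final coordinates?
(-2, -11, -2, 3, -9, -10)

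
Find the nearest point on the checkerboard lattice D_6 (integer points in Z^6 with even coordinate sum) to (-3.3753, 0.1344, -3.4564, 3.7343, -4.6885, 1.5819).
(-3, 0, -4, 4, -5, 2)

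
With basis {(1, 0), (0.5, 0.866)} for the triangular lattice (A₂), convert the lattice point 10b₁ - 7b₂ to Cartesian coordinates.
(6.5, -6.062)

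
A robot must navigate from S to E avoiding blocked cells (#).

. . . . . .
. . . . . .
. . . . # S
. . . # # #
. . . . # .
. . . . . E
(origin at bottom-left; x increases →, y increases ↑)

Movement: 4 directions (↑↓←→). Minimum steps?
11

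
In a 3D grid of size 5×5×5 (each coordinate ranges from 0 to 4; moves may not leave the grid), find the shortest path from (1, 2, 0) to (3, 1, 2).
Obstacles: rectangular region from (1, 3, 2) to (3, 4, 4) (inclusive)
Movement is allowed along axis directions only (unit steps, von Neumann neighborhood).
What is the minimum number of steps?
5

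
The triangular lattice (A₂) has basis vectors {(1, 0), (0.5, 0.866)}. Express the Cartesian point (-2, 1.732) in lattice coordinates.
-3b₁ + 2b₂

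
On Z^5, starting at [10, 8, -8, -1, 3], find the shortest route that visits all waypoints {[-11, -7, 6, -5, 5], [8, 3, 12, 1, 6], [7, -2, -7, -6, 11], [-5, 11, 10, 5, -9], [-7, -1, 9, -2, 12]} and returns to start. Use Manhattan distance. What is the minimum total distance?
210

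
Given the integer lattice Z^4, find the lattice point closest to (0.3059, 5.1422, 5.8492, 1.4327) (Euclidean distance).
(0, 5, 6, 1)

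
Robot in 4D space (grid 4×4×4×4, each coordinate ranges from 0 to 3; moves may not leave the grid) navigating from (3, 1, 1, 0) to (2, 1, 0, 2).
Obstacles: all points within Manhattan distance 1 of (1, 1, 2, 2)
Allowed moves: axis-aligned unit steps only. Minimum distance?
4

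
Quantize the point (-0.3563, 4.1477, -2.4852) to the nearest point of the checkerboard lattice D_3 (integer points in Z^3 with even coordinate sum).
(0, 4, -2)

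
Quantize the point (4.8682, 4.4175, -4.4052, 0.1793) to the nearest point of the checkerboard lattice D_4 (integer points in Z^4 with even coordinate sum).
(5, 5, -4, 0)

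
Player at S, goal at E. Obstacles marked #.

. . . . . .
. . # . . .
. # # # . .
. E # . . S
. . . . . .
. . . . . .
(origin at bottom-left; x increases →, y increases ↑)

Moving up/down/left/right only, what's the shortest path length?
6
(one shortest path: (5, 2) → (4, 2) → (3, 2) → (3, 1) → (2, 1) → (1, 1) → (1, 2))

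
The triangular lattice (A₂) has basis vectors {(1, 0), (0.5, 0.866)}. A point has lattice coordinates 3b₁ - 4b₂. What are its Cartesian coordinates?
(1, -3.464)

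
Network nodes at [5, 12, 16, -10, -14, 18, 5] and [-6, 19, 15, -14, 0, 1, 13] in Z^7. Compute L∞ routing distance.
17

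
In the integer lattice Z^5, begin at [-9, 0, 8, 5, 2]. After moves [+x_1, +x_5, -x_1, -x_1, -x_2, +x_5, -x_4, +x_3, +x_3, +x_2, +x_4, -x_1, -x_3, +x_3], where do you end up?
(-11, 0, 10, 5, 4)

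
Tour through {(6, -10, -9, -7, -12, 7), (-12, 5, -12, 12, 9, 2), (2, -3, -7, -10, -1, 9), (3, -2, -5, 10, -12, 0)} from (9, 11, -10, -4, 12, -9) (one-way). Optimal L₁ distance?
181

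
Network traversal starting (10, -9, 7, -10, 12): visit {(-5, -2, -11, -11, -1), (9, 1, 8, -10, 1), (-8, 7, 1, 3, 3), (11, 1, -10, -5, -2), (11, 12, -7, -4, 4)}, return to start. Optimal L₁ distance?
208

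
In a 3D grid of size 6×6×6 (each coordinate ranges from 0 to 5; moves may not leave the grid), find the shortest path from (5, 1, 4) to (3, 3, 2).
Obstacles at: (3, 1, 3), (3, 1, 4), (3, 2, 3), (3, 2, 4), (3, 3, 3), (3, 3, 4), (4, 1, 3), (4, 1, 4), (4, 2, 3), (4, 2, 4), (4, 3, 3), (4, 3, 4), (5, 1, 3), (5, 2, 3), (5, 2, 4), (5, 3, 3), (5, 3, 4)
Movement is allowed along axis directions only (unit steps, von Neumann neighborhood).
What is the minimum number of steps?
8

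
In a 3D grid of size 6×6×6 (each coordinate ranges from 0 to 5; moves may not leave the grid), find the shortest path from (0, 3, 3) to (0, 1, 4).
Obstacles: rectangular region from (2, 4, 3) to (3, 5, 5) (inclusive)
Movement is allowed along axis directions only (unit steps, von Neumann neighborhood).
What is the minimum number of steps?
3
(one shortest path: (0, 3, 3) → (0, 2, 3) → (0, 1, 3) → (0, 1, 4))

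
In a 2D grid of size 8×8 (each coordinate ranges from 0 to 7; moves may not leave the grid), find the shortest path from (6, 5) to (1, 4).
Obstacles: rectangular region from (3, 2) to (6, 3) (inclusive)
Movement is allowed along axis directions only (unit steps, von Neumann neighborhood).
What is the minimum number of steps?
6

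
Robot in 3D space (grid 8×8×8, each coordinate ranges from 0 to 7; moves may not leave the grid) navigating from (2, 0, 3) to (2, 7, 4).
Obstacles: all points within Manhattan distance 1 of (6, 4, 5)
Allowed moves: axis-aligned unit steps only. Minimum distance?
8
(one shortest path: (2, 0, 3) → (2, 1, 3) → (2, 2, 3) → (2, 3, 3) → (2, 4, 3) → (2, 5, 3) → (2, 6, 3) → (2, 7, 3) → (2, 7, 4))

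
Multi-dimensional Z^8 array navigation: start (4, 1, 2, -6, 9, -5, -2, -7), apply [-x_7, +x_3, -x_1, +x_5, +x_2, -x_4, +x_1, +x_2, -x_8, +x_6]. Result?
(4, 3, 3, -7, 10, -4, -3, -8)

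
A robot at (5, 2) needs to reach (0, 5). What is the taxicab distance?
8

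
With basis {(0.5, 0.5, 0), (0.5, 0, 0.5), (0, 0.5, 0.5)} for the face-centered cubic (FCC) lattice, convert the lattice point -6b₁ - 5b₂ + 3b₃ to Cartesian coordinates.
(-5.5, -1.5, -1)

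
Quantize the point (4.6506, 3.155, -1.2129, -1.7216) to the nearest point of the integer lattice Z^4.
(5, 3, -1, -2)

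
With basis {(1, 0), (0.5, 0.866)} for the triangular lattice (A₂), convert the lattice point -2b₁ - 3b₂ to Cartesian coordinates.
(-3.5, -2.598)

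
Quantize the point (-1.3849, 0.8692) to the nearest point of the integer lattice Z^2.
(-1, 1)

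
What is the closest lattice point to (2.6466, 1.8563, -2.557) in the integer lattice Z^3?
(3, 2, -3)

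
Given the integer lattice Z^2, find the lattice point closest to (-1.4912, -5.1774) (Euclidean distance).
(-1, -5)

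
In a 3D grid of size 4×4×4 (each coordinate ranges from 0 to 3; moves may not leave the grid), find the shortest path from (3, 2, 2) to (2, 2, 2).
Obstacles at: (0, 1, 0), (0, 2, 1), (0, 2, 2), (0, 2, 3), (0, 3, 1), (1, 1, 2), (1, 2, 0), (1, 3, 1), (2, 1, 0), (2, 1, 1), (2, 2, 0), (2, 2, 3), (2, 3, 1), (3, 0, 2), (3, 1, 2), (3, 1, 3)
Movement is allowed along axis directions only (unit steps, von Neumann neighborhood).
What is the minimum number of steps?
1
(one shortest path: (3, 2, 2) → (2, 2, 2))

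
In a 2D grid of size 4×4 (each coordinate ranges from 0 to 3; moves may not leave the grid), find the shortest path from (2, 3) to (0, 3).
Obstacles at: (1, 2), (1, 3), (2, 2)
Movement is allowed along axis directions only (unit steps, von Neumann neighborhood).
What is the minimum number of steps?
8
(one shortest path: (2, 3) → (3, 3) → (3, 2) → (3, 1) → (2, 1) → (1, 1) → (0, 1) → (0, 2) → (0, 3))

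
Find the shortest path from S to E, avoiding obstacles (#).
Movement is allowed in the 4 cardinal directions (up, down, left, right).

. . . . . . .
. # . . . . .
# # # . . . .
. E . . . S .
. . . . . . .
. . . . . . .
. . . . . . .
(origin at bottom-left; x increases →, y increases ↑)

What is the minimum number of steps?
4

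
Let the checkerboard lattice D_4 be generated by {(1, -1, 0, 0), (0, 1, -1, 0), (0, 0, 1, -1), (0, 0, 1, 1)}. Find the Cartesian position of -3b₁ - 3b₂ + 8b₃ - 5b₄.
(-3, 0, 6, -13)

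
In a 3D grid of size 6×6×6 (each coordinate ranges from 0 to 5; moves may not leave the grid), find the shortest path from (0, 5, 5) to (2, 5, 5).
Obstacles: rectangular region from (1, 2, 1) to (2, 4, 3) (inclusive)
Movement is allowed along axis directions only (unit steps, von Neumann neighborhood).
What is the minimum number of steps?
2
(one shortest path: (0, 5, 5) → (1, 5, 5) → (2, 5, 5))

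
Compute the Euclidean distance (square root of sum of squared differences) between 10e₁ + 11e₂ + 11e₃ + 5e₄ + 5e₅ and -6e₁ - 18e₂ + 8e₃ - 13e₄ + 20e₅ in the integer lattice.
40.6817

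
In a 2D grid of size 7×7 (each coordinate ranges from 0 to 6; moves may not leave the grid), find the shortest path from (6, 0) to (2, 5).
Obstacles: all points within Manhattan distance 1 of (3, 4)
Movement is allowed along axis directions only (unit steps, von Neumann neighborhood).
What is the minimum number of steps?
11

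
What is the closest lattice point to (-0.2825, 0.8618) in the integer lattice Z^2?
(0, 1)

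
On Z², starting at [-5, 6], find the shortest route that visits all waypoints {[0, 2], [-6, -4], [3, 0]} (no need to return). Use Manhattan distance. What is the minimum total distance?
27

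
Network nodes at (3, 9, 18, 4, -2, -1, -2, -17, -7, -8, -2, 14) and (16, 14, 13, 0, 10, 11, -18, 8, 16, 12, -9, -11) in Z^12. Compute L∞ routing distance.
25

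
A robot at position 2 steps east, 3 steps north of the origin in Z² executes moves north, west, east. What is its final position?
(2, 4)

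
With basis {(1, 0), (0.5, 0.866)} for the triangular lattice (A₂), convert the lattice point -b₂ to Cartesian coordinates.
(-0.5, -0.866)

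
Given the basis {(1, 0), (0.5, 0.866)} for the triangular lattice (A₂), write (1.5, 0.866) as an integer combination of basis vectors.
b₁ + b₂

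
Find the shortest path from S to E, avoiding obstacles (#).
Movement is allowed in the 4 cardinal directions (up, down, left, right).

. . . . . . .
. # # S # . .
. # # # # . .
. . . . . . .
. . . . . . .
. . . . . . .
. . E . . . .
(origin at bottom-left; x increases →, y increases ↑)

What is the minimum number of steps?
12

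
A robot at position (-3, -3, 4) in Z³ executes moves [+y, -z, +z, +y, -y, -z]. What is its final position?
(-3, -2, 3)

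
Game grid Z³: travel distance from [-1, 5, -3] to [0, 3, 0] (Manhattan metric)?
6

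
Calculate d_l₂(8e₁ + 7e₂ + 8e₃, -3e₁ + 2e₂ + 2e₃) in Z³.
13.4907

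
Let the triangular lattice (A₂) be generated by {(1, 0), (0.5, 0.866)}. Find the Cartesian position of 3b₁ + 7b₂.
(6.5, 6.062)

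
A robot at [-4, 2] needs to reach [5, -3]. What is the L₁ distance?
14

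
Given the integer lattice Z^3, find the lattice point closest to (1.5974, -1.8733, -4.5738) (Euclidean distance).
(2, -2, -5)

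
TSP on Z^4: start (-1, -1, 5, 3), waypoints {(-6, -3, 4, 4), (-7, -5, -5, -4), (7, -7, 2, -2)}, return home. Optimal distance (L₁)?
76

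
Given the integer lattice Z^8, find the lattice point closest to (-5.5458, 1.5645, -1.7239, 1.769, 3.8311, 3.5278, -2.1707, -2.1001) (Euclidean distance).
(-6, 2, -2, 2, 4, 4, -2, -2)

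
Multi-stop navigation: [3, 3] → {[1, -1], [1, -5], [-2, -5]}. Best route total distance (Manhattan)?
13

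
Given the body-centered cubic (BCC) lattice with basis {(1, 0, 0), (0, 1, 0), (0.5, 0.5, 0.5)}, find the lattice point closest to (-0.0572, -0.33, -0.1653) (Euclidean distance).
(0, 0, 0)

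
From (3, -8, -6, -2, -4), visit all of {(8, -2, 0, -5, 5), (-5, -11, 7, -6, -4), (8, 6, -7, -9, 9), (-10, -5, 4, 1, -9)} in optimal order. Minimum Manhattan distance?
122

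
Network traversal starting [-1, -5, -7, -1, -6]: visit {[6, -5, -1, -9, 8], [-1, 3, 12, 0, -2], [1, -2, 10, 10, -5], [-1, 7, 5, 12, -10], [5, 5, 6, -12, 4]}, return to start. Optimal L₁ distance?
178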